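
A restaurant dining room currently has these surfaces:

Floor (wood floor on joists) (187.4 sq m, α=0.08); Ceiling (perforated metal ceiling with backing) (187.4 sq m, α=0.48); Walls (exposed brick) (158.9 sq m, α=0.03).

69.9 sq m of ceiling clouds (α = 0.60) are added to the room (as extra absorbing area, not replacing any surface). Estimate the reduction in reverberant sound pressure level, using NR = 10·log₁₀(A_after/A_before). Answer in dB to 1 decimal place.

Summing Sᵢαᵢ: 14.992 + 89.952 + 4.767 → A_before = 109.711 sabins.
Treatment contributes 69.9·0.60 = 41.940 sabins.
New total A_after = 151.651 sabins.
NR = 10·log₁₀(151.651/109.711) = 1.4 dB.

1.4 dB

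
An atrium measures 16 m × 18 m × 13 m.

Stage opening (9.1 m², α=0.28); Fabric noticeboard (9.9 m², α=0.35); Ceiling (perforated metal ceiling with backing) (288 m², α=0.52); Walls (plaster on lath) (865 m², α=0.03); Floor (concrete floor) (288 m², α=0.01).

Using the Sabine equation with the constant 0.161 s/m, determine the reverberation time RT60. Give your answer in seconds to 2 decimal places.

3.27 sec

A = Σ Sᵢαᵢ = 9.1*0.28 + 9.9*0.35 + 288*0.52 + 865*0.03 + 288*0.01 = 184.603 sabins.
V = 16·18·13 = 3744 m³.
T = 0.161 V/A = 0.161·3744/184.603 = 3.27 s.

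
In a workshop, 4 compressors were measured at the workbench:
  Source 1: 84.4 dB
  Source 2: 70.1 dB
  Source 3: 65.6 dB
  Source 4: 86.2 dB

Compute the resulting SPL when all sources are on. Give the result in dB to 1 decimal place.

88.5 dB

Converting to relative power and adding: 10^(84.4/10) + 10^(70.1/10) + 10^(65.6/10) + 10^(86.2/10) = 7.062e+08.
Back to dB: 10·log₁₀ Σ = 88.5 dB.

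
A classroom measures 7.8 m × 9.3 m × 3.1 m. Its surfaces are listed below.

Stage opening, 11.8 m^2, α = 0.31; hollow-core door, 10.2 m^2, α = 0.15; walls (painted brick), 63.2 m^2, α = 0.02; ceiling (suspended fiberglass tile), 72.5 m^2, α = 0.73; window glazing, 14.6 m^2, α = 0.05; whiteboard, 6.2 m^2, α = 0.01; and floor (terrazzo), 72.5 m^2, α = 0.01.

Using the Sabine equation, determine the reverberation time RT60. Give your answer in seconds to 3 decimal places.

A = Σ Sᵢαᵢ = 11.8*0.31 + 10.2*0.15 + 63.2*0.02 + 72.5*0.73 + 14.6*0.05 + 6.2*0.01 + 72.5*0.01 = 60.894 sabins.
Volume V = 7.8 × 9.3 × 3.1 = 224.874 m³.
RT60 = 0.161 · V / A = 0.161 × 224.874 / 60.894 = 0.595 s.

0.595 s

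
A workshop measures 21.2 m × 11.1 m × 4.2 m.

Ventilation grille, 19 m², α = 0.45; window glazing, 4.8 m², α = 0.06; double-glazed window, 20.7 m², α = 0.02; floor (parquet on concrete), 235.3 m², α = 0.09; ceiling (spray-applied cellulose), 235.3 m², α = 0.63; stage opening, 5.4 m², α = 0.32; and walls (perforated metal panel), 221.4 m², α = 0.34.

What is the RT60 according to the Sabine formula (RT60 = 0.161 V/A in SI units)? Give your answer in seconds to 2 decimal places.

0.62 seconds

Summing Sᵢαᵢ: 8.550 + 0.288 + 0.414 + 21.177 + 148.239 + 1.728 + 75.276 → A = 255.672 sabins.
Room volume: 988.344 m³.
Sabine: RT60 = 0.161 × 988.344 / 255.672 = 0.62 s.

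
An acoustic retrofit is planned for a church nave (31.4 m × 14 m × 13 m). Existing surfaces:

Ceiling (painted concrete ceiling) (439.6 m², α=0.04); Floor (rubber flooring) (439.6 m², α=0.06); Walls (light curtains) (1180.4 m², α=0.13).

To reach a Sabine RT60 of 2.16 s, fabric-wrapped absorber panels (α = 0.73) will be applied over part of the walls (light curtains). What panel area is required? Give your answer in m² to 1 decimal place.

Summing Sᵢαᵢ: 17.584 + 26.376 + 153.452 → A₁ = 197.412 sabins.
V = 5714.8 m³. Target absorption A₂ = 0.161 × 5714.8 / 2.16 = 425.964 sabins.
Absorption to add: 425.964 − 197.412 = 228.552 sabins.
Net gain per m²: Δα = 0.73 − 0.13 = 0.60.
Area = ΔA/Δα = 228.552/0.60 = 380.9 m².

380.9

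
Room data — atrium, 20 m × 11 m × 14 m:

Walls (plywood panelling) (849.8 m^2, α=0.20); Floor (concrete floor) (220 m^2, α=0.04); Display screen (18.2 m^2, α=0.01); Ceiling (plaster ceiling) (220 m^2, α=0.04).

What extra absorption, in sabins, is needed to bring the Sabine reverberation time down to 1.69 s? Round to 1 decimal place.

105.7 sabins

Total absorption A₁ = 849.8·0.20 + 220·0.04 + 18.2·0.01 + 220·0.04
  = 169.960 + 8.800 + 0.182 + 8.800 = 187.742 m^2 sabins.
Target A₂ = 0.161·3080/1.69 = 293.420 sabins (V = 3080 m³).
ΔA = A₂ − A₁ = 293.420 − 187.742 = 105.7 sabins.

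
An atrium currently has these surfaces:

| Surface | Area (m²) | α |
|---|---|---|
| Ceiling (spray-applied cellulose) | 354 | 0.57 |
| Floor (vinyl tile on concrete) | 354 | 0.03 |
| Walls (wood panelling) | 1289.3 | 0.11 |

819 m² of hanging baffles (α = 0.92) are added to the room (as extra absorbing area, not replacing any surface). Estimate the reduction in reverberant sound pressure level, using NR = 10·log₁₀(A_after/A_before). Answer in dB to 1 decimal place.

Total absorption A_before = 354·0.57 + 354·0.03 + 1289.3·0.11
  = 201.780 + 10.620 + 141.823 = 354.223 m² sabins.
Added absorption = 819 × 0.92 = 753.480 sabins.
A_after = 354.223 + 753.480 = 1107.703 sabins.
NR = 10·log₁₀(1107.703/354.223) = 5.0 dB.

5.0 dB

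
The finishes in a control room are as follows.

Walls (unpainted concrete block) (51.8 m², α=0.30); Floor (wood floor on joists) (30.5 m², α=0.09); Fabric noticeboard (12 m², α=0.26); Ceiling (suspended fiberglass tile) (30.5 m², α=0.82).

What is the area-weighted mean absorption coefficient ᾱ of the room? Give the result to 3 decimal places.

Total surface area S = 124.8 m².
Weighted sum Σ Sα = 46.415.
ᾱ = A/S = 0.372.

0.372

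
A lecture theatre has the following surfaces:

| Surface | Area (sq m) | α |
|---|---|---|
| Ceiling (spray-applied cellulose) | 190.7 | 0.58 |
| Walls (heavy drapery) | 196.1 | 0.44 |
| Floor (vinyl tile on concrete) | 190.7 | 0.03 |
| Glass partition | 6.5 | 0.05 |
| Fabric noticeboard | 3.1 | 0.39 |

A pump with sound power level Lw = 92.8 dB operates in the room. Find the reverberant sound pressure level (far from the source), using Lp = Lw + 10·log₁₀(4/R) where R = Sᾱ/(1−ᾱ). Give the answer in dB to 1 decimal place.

73.9 dB

A = 204.145 sabins; S = 587.1 sq m.
ᾱ = 204.145/587.1 = 0.3477; R = Sᾱ/(1−ᾱ) = 204.145/(1−0.3477) = 312.962 sq m.
Lp = 92.8 + 10·log₁₀(4/312.962) = 92.8 + (-18.93) = 73.9 dB.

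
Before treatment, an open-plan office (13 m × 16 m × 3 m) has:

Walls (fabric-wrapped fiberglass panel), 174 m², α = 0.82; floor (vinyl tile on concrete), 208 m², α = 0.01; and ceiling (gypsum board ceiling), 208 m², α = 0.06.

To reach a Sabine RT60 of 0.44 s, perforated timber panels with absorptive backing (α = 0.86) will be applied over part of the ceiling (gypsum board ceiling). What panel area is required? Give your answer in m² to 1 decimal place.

88.9

A₁ = Σ Sᵢαᵢ = 174×0.82 + 208×0.01 + 208×0.06 = 157.240 sabins.
Required A₂ = 0.161·624/0.44 = 228.327 sabins.
Absorption to add: 228.327 − 157.240 = 71.087 sabins.
Net gain per m²: Δα = 0.86 − 0.06 = 0.80.
Area = ΔA/Δα = 71.087/0.80 = 88.9 m².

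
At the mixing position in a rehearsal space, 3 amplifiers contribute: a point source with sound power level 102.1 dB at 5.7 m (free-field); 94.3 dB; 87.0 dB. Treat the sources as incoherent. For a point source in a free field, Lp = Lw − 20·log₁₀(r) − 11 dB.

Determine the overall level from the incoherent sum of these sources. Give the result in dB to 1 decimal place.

95.1 dB

Source at 5.7 m: Lp = 102.1 − 20·log₁₀(5.7) − 11 = 76.0 dB.
Sum in the linear (power) domain: Σ 10^(Lᵢ/10) = 10^(76.0/10) + 10^(94.3/10) + 10^(87.0/10) = 3.233e+09.
Back to dB: 10·log₁₀ Σ = 95.1 dB.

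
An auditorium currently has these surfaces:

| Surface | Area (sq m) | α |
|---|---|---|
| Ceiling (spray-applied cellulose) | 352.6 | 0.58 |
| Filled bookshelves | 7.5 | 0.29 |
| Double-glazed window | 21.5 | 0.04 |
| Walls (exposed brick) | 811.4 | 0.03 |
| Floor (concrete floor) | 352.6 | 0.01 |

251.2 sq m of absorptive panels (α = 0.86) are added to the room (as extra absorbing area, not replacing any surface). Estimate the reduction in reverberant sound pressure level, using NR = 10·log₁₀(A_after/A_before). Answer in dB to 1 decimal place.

Summing Sᵢαᵢ: 204.508 + 2.175 + 0.860 + 24.342 + 3.526 → A_before = 235.411 sabins.
Treatment contributes 251.2·0.86 = 216.032 sabins.
New total A_after = 451.443 sabins.
Reduction = 10 log₁₀(A_after/A_before) = 10 log₁₀(1.9177) = 2.8 dB.

2.8 dB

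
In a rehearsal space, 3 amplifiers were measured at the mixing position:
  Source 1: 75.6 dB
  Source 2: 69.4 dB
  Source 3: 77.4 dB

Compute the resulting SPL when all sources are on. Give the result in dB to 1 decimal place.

80.0 dB

Converting to relative power and adding: 10^(75.6/10) + 10^(69.4/10) + 10^(77.4/10) = 9.997e+07.
L_total = 10·log₁₀(9.997e+07) = 80.0 dB.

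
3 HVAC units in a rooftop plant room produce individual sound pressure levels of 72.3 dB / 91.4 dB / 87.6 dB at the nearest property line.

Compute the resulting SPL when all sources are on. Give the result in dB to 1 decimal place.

93.0 dB

Converting to relative power and adding: 10^(72.3/10) + 10^(91.4/10) + 10^(87.6/10) = 1.973e+09.
Combined level = 10 log₁₀(1.973e+09) = 93.0 dB.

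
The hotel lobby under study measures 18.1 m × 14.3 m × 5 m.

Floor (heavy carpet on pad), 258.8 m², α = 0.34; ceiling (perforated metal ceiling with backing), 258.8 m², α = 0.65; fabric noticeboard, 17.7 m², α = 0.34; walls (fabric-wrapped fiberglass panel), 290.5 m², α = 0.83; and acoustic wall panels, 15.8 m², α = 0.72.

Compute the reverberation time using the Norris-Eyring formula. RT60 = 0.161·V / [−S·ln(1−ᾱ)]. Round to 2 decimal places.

S = Σ Sᵢ = 841.6 m².
Absorption A = 258.8·0.34 + 258.8·0.65 + 17.7·0.34 + 290.5·0.83 + 15.8·0.72 = 514.721 sabins.
Mean coefficient ᾱ = A/S = 0.6116.
Eyring denominator: −S ln(1−ᾱ) = 795.918.
V = 18.1 × 14.3 × 5 = 1294.15 m³.
T = 0.161·V/[−S·ln(1−ᾱ)] = 0.161·1294.15/795.918 = 0.26 s.

0.26 s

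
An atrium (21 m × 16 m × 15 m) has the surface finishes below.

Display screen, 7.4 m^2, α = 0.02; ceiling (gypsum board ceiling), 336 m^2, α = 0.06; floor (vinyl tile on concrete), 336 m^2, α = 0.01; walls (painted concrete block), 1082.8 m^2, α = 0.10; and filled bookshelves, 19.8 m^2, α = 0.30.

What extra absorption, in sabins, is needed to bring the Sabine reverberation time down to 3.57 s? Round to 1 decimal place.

Equivalent absorption area: A₁ = 7.4×0.02 + 336×0.06 + 336×0.01 + 1082.8×0.10 + 19.8×0.30 = 137.888 m^2.
For T = 3.57 s, need A₂ = 0.161·V/T = 0.161·5040/3.57 = 227.294 sabins.
ΔA = A₂ − A₁ = 227.294 − 137.888 = 89.4 sabins.

89.4 sabins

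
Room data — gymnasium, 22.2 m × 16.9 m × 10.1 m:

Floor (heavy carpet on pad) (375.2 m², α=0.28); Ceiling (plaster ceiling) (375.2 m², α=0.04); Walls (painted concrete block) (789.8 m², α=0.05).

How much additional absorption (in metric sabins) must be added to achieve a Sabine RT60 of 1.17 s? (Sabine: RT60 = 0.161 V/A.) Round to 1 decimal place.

361.9 sabins

Equivalent absorption area: A₁ = 375.2×0.28 + 375.2×0.04 + 789.8×0.05 = 159.554 m².
Target A₂ = 0.161·3789.318/1.17 = 521.436 sabins (V = 3789.318 m³).
Shortfall: 521.436 − 159.554 = 361.9 sabins.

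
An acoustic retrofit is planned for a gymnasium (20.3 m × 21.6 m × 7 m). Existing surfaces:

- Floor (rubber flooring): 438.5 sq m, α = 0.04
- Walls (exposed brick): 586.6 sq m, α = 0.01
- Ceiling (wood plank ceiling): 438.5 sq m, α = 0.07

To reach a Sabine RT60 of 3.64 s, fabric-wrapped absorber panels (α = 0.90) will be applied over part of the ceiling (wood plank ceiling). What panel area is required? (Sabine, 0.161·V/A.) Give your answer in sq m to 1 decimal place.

98.4

Summing Sᵢαᵢ: 17.540 + 5.866 + 30.695 → A₁ = 54.101 sabins.
Required A₂ = 0.161·3069.36/3.64 = 135.760 sabins.
Absorption to add: 135.760 − 54.101 = 81.659 sabins.
Each sq m of panel replacing the ceiling (wood plank ceiling) adds (0.90 − 0.07) = 0.83 sabins.
Area = ΔA/Δα = 81.659/0.83 = 98.4 sq m.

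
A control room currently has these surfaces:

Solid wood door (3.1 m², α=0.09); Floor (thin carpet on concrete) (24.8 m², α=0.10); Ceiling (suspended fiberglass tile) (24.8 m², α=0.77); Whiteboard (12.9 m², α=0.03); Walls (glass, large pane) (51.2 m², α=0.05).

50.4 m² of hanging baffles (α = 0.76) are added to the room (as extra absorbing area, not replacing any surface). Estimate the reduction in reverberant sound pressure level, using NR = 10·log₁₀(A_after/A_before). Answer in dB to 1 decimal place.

4.1 dB

A_before = Σ Sᵢαᵢ = 3.1×0.09 + 24.8×0.10 + 24.8×0.77 + 12.9×0.03 + 51.2×0.05 = 24.802 sabins.
Added absorption = 50.4 × 0.76 = 38.304 sabins.
A_after = 24.802 + 38.304 = 63.106 sabins.
NR = 10·log₁₀(63.106/24.802) = 4.1 dB.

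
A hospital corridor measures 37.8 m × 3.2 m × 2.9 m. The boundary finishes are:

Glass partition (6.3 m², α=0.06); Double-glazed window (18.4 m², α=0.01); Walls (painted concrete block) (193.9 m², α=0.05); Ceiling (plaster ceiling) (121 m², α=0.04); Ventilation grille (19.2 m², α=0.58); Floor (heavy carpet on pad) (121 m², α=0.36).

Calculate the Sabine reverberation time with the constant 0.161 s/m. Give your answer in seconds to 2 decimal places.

0.81 seconds

A = Σ Sᵢαᵢ = 6.3*0.06 + 18.4*0.01 + 193.9*0.05 + 121*0.04 + 19.2*0.58 + 121*0.36 = 69.793 sabins.
V = 37.8·3.2·2.9 = 350.784 m³.
RT60 = 0.161 · V / A = 0.161 × 350.784 / 69.793 = 0.81 s.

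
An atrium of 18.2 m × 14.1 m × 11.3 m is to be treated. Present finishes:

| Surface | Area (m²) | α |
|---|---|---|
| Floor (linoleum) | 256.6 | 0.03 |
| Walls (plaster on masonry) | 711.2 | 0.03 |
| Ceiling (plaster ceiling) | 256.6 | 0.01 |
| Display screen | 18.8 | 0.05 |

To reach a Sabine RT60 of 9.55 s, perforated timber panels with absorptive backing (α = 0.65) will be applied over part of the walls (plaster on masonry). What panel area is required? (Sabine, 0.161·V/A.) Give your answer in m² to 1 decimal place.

26.4

Equivalent absorption area: A₁ = 256.6*0.03 + 711.2*0.03 + 256.6*0.01 + 18.8*0.05 = 32.540 m².
Required A₂ = 0.161·2899.806/9.55 = 48.887 sabins.
Absorption to add: 48.887 − 32.540 = 16.347 sabins.
Net gain per m²: Δα = 0.65 − 0.03 = 0.62.
Area = ΔA/Δα = 16.347/0.62 = 26.4 m².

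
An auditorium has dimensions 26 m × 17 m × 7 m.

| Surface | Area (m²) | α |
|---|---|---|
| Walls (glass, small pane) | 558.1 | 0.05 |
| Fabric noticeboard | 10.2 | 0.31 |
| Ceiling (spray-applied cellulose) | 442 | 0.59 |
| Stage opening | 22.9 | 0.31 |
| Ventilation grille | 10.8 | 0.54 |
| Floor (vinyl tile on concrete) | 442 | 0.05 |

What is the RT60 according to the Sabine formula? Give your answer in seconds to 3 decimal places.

Equivalent absorption area: A = 558.1·0.05 + 10.2·0.31 + 442·0.59 + 22.9·0.31 + 10.8·0.54 + 442·0.05 = 326.878 m².
Volume V = 26 × 17 × 7 = 3094 m³.
T = 0.161 V/A = 0.161·3094/326.878 = 1.524 s.

1.524 sec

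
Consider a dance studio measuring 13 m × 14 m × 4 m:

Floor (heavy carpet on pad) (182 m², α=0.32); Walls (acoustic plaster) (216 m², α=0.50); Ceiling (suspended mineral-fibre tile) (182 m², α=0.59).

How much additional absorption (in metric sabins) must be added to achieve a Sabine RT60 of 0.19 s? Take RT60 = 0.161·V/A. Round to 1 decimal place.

Total absorption A₁ = 182*0.32 + 216*0.50 + 182*0.59
  = 58.240 + 108.000 + 107.380 = 273.620 m² sabins.
Target A₂ = 0.161·728/0.19 = 616.884 sabins (V = 728 m³).
Shortfall: 616.884 − 273.620 = 343.3 sabins.

343.3 sabins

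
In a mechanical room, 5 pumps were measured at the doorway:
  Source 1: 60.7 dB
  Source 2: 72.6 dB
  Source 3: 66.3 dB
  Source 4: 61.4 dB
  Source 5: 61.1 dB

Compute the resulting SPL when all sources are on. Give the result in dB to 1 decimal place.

74.2 dB

Converting to relative power and adding: 10^(60.7/10) + 10^(72.6/10) + 10^(66.3/10) + 10^(61.4/10) + 10^(61.1/10) = 2.631e+07.
Combined level = 10 log₁₀(2.631e+07) = 74.2 dB.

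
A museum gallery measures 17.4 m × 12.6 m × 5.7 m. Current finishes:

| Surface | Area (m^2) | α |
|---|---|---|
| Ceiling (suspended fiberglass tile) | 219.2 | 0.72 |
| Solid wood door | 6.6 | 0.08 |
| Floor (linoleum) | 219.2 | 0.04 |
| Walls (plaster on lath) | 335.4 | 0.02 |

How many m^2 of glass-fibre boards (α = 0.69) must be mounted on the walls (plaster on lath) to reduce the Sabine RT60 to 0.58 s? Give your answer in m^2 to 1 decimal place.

Total absorption A₁ = 219.2×0.72 + 6.6×0.08 + 219.2×0.04 + 335.4×0.02
  = 157.824 + 0.528 + 8.768 + 6.708 = 173.828 m^2 sabins.
Required A₂ = 0.161·1249.668/0.58 = 346.891 sabins.
Absorption to add: 346.891 − 173.828 = 173.063 sabins.
Each m^2 of panel replacing the walls (plaster on lath) adds (0.69 − 0.02) = 0.67 sabins.
Panel area = 173.063 / 0.67 = 258.3 m^2.

258.3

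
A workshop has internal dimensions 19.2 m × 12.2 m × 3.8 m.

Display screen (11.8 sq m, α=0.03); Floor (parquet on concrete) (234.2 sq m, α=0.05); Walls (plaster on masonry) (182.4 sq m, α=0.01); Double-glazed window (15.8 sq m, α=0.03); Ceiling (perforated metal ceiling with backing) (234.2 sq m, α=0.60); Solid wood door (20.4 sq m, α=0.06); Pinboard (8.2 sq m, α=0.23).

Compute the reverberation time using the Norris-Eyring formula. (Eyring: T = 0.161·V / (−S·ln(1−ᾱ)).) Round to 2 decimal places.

0.80 sec

Total surface area S = 11.8 + 234.2 + 182.4 + 15.8 + 234.2 + 20.4 + 8.2 = 707.0 sq m.
Absorption A = 11.8·0.03 + 234.2·0.05 + 182.4·0.01 + 15.8·0.03 + 234.2·0.60 + 20.4·0.06 + 8.2·0.23 = 157.992 sabins.
ᾱ = 157.992 / 707.0 = 0.2235.
−S·ln(1−ᾱ) = −707.0 × ln(1 − 0.2235) = 178.842.
V = 19.2 × 12.2 × 3.8 = 890.112 m³.
RT60 = 0.161 × 890.112 / 178.842 = 0.80 s.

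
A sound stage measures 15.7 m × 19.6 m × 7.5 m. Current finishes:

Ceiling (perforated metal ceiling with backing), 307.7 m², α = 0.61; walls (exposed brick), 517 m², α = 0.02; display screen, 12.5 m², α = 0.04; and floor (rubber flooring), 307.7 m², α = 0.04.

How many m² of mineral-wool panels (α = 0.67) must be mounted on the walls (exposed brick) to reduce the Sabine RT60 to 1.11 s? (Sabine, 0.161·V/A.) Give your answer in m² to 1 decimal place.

190.6

Total absorption A₁ = 307.7*0.61 + 517*0.02 + 12.5*0.04 + 307.7*0.04
  = 187.697 + 10.340 + 0.500 + 12.308 = 210.845 m² sabins.
V = 2307.9 m³. Target absorption A₂ = 0.161 × 2307.9 / 1.11 = 334.749 sabins.
ΔA needed = 334.749 − 210.845 = 123.904 sabins.
Each m² of panel replacing the walls (exposed brick) adds (0.67 − 0.02) = 0.65 sabins.
Area = ΔA/Δα = 123.904/0.65 = 190.6 m².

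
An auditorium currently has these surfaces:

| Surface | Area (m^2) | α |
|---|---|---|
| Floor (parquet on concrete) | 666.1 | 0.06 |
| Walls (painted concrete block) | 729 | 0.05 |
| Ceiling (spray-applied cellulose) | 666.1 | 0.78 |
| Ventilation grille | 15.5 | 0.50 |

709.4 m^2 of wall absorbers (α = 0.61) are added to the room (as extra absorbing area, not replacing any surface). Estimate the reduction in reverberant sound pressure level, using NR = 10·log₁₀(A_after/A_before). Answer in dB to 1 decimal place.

2.3 dB

Equivalent absorption area: A_before = 666.1·0.06 + 729·0.05 + 666.1·0.78 + 15.5·0.50 = 603.724 m^2.
Added absorption = 709.4 × 0.61 = 432.734 sabins.
New total A_after = 1036.458 sabins.
Reduction = 10 log₁₀(A_after/A_before) = 10 log₁₀(1.7168) = 2.3 dB.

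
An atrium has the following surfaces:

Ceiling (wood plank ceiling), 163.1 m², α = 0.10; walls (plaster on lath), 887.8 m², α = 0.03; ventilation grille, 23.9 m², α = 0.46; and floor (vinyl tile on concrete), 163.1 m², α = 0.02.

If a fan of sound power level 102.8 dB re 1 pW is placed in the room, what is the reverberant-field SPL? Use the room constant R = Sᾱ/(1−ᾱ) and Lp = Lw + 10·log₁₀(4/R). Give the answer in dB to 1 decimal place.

91.0 dB

A = 57.200 sabins; S = 1237.9 m².
ᾱ = 57.200/1237.9 = 0.0462; R = Sᾱ/(1−ᾱ) = 57.200/(1−0.0462) = 59.971 m².
Lp = Lw + 10 log₁₀(4/R) = 102.8 -11.76 = 91.0 dB.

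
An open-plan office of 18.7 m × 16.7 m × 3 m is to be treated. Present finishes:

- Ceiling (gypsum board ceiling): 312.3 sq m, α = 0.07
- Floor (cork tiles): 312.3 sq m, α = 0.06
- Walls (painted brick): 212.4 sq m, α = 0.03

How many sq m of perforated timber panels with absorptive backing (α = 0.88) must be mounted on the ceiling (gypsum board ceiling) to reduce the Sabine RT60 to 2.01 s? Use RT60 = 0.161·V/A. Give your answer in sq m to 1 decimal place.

A₁ = Σ Sᵢαᵢ = 312.3*0.07 + 312.3*0.06 + 212.4*0.03 = 46.971 sabins.
Required A₂ = 0.161·936.87/2.01 = 75.043 sabins.
ΔA needed = 75.043 − 46.971 = 28.072 sabins.
Each sq m of panel replacing the ceiling (gypsum board ceiling) adds (0.88 − 0.07) = 0.81 sabins.
Panel area = 28.072 / 0.81 = 34.7 sq m.

34.7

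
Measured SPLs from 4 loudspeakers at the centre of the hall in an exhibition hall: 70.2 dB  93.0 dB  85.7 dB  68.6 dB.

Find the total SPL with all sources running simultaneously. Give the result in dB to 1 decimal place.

93.8 dB

Sum in the linear (power) domain: Σ 10^(Lᵢ/10) = 10^(70.2/10) + 10^(93.0/10) + 10^(85.7/10) + 10^(68.6/10) = 2.385e+09.
Back to dB: 10·log₁₀ Σ = 93.8 dB.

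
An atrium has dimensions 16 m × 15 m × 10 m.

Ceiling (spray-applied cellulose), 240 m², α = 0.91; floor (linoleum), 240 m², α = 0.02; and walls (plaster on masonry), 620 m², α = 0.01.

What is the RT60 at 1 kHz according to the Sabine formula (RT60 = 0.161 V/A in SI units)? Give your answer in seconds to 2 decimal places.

Equivalent absorption area: A = 240×0.91 + 240×0.02 + 620×0.01 = 229.400 m².
V = 16·15·10 = 2400 m³.
Sabine: RT60 = 0.161 × 2400 / 229.400 = 1.68 s.

1.68 sec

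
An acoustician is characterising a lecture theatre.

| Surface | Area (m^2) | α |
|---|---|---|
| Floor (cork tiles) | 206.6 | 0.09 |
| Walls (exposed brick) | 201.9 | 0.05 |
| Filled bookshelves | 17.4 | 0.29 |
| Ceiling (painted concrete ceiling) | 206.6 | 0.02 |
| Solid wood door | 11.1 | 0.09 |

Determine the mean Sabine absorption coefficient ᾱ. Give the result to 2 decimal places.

0.06

Total surface area S = 643.6 m^2.
A = 206.6×0.09 + 201.9×0.05 + 17.4×0.29 + 206.6×0.02 + 11.1×0.09 = 38.866 sabins.
ᾱ = A/S = 0.06.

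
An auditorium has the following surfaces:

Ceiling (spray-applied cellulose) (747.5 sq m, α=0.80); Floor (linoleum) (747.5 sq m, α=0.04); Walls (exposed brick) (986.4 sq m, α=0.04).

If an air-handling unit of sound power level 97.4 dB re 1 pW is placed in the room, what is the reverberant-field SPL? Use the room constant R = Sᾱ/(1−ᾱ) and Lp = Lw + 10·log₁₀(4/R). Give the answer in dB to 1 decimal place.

73.8 dB

Σ(Sᵢαᵢ) = 747.5×0.80 + 747.5×0.04 + 986.4×0.04 = 667.356; total area S = 2481.4 sq m.
ᾱ = 667.356/2481.4 = 0.2689; R = Sᾱ/(1−ᾱ) = 667.356/(1−0.2689) = 912.811 sq m.
Lp = 97.4 + 10·log₁₀(4/912.811) = 97.4 + (-23.58) = 73.8 dB.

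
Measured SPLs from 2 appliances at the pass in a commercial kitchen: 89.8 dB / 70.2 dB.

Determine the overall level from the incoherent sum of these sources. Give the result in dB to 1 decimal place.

Σ 10^(Lᵢ/10) = 9.655e+08.
L_total = 10·log₁₀(9.655e+08) = 89.8 dB.

89.8 dB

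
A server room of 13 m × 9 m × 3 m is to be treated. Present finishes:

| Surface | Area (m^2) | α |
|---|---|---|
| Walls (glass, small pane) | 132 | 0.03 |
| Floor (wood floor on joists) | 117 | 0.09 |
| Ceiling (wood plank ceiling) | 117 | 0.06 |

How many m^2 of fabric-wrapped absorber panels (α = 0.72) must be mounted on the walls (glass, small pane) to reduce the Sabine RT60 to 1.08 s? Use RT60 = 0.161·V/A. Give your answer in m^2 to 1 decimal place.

A₁ = Σ Sᵢαᵢ = 132·0.03 + 117·0.09 + 117·0.06 = 21.510 sabins.
Required A₂ = 0.161·351/1.08 = 52.325 sabins.
ΔA needed = 52.325 − 21.510 = 30.815 sabins.
Each m^2 of panel replacing the walls (glass, small pane) adds (0.72 − 0.03) = 0.69 sabins.
Panel area = 30.815 / 0.69 = 44.7 m^2.

44.7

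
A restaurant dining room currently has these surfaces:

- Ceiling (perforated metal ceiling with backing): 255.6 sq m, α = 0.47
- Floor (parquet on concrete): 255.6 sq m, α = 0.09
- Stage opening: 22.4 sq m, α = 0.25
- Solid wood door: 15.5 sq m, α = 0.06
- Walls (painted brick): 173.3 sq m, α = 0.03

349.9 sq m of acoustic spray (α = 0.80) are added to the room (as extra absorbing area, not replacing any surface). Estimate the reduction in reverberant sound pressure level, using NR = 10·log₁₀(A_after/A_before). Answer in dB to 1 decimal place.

4.5 dB

Equivalent absorption area: A_before = 255.6·0.47 + 255.6·0.09 + 22.4·0.25 + 15.5·0.06 + 173.3·0.03 = 154.865 sq m.
Treatment contributes 349.9·0.80 = 279.920 sabins.
A_after = 154.865 + 279.920 = 434.785 sabins.
Reduction = 10 log₁₀(A_after/A_before) = 10 log₁₀(2.8075) = 4.5 dB.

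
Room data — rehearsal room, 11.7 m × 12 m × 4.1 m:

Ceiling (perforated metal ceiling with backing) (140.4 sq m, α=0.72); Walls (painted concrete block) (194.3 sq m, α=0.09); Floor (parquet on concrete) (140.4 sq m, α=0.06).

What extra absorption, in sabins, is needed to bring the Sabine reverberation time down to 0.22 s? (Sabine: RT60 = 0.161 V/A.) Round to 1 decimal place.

Total absorption A₁ = 140.4·0.72 + 194.3·0.09 + 140.4·0.06
  = 101.088 + 17.487 + 8.424 = 126.999 sq m sabins.
For T = 0.22 s, need A₂ = 0.161·V/T = 0.161·575.64/0.22 = 421.264 sabins.
Shortfall: 421.264 − 126.999 = 294.3 sabins.

294.3 sabins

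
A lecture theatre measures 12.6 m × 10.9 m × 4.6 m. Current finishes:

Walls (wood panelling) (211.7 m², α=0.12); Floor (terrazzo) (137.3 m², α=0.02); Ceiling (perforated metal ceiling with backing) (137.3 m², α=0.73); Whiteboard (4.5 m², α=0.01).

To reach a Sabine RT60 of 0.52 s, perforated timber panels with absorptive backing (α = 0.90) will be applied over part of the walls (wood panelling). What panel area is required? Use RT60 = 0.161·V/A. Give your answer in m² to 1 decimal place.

Total absorption A₁ = 211.7×0.12 + 137.3×0.02 + 137.3×0.73 + 4.5×0.01
  = 25.404 + 2.746 + 100.229 + 0.045 = 128.424 m² sabins.
Required A₂ = 0.161·631.764/0.52 = 195.604 sabins.
ΔA needed = 195.604 − 128.424 = 67.180 sabins.
Net gain per m²: Δα = 0.90 − 0.12 = 0.78.
Area = ΔA/Δα = 67.180/0.78 = 86.1 m².

86.1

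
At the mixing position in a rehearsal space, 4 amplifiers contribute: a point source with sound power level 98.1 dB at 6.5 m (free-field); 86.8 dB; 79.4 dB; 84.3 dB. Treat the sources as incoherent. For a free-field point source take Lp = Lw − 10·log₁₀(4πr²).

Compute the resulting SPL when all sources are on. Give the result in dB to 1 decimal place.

Source at 6.5 m: Lp = 98.1 − 10·log₁₀(4π·6.5²) = 98.1 − 10·log₁₀(530.929) = 70.8 dB.
Sum in the linear (power) domain: Σ 10^(Lᵢ/10) = 10^(70.8/10) + 10^(86.8/10) + 10^(79.4/10) + 10^(84.3/10) = 8.469e+08.
Combined level = 10 log₁₀(8.469e+08) = 89.3 dB.

89.3 dB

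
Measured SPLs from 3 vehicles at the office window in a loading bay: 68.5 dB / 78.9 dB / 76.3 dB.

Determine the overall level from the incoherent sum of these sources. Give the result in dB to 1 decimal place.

Sum in the linear (power) domain: Σ 10^(Lᵢ/10) = 10^(68.5/10) + 10^(78.9/10) + 10^(76.3/10) = 1.274e+08.
L_total = 10·log₁₀(1.274e+08) = 81.1 dB.

81.1 dB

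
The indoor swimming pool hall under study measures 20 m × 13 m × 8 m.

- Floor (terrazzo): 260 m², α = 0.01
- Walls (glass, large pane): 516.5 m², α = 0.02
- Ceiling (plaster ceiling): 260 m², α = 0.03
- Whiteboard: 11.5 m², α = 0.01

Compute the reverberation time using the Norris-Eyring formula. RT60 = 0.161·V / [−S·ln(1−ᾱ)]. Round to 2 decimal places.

Total surface area S = 260 + 516.5 + 260 + 11.5 = 1048.0 m².
Absorption A = 260×0.01 + 516.5×0.02 + 260×0.03 + 11.5×0.01 = 20.845 sabins.
ᾱ = 20.845 / 1048.0 = 0.0199.
Eyring denominator: −S ln(1−ᾱ) = 21.066.
V = 20 × 13 × 8 = 2080 m³.
RT60 = 0.161 × 2080 / 21.066 = 15.90 s.

15.90 s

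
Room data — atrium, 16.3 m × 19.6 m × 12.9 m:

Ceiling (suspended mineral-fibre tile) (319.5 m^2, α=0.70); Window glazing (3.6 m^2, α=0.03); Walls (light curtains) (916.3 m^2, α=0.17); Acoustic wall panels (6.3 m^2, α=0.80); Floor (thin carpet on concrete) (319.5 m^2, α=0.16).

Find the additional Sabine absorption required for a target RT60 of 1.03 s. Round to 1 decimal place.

208.5 sabins

A₁ = Σ Sᵢαᵢ = 319.5×0.70 + 3.6×0.03 + 916.3×0.17 + 6.3×0.80 + 319.5×0.16 = 435.689 sabins.
Target A₂ = 0.161·4121.292/1.03 = 644.202 sabins (V = 4121.292 m³).
Shortfall: 644.202 − 435.689 = 208.5 sabins.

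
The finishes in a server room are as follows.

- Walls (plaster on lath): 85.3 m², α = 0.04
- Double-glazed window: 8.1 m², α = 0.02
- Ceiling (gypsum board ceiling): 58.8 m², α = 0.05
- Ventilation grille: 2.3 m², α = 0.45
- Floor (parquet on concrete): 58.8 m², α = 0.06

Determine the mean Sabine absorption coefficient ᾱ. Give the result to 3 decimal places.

0.052

Total surface area S = 213.3 m².
A = 85.3*0.04 + 8.1*0.02 + 58.8*0.05 + 2.3*0.45 + 58.8*0.06 = 11.077 sabins.
ᾱ = A/S = 0.052.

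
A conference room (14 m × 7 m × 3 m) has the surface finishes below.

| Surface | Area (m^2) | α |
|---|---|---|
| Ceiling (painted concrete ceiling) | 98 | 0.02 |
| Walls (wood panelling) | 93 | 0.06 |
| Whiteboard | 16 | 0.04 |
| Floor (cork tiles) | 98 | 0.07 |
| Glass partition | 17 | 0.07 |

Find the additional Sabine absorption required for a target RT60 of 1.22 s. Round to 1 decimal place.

22.6 sabins

Summing Sᵢαᵢ: 1.960 + 5.580 + 0.640 + 6.860 + 1.190 → A₁ = 16.230 sabins.
V = 294 m³. Required absorption A₂ = 0.161 × 294 / 1.22 = 38.798 sabins.
ΔA = A₂ − A₁ = 38.798 − 16.230 = 22.6 sabins.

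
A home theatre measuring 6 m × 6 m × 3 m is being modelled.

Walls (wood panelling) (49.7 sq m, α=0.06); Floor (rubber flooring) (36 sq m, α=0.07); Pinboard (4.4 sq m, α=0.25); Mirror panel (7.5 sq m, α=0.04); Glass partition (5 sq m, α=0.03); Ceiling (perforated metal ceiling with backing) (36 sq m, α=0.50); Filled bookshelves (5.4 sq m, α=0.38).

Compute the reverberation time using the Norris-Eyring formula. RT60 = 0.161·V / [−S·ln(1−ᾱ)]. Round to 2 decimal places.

Total surface area S = 49.7 + 36 + 4.4 + 7.5 + 5 + 36 + 5.4 = 144.0 sq m.
Σ(Sᵢαᵢ) = 49.7·0.06 + 36·0.07 + 4.4·0.25 + 7.5·0.04 + 5·0.03 + 36·0.50 + 5.4·0.38 = 27.104.
Mean coefficient ᾱ = A/S = 0.1882.
−S·ln(1−ᾱ) = −144.0 × ln(1 − 0.1882) = 30.024.
V = 6 × 6 × 3 = 108 m³.
RT60 = 0.161 × 108 / 30.024 = 0.58 s.

0.58 seconds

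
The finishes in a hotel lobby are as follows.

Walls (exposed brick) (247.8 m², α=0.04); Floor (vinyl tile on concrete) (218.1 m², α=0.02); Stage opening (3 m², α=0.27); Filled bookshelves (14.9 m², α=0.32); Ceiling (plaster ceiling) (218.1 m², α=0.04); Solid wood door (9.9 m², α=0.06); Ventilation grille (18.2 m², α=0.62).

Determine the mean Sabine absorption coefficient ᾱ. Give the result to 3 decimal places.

0.055

Total surface area S = 730.0 m².
Weighted sum Σ Sα = 40.454.
ᾱ = 40.454 / 730.0 = 0.055.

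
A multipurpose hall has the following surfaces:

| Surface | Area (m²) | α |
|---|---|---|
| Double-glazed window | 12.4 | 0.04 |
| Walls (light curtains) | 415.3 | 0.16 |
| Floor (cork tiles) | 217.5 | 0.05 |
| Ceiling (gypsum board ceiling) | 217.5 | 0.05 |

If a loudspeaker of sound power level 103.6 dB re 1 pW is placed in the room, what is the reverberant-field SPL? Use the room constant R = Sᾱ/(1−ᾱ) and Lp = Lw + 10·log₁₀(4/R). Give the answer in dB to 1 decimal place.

A = 88.694 sabins; S = 862.7 m².
ᾱ = 0.1028, so room constant R = A/(1−ᾱ) = 98.856 m².
Lp = Lw + 10 log₁₀(4/R) = 103.6 -13.93 = 89.7 dB.

89.7 dB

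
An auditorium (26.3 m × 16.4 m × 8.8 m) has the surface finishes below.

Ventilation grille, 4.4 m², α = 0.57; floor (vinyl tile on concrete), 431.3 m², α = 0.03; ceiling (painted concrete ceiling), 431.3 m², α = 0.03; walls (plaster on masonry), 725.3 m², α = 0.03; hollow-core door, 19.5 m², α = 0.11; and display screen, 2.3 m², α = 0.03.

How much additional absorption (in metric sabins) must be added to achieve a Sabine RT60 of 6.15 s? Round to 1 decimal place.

Summing Sᵢαᵢ: 2.508 + 12.939 + 12.939 + 21.759 + 2.145 + 0.069 → A₁ = 52.359 sabins.
V = 3795.616 m³. Required absorption A₂ = 0.161 × 3795.616 / 6.15 = 99.365 sabins.
Shortfall: 99.365 − 52.359 = 47.0 sabins.

47.0 sabins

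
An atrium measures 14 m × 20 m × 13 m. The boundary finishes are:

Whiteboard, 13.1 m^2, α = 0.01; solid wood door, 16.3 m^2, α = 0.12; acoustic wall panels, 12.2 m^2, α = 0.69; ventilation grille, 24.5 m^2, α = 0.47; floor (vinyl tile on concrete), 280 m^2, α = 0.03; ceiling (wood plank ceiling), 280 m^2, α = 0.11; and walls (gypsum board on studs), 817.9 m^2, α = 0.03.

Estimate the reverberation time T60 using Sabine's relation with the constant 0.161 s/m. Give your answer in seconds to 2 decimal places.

6.83 s

Total absorption A = 13.1*0.01 + 16.3*0.12 + 12.2*0.69 + 24.5*0.47 + 280*0.03 + 280*0.11 + 817.9*0.03
  = 0.131 + 1.956 + 8.418 + 11.515 + 8.400 + 30.800 + 24.537 = 85.757 m^2 sabins.
Volume V = 14 × 20 × 13 = 3640 m³.
RT60 = 0.161 · V / A = 0.161 × 3640 / 85.757 = 6.83 s.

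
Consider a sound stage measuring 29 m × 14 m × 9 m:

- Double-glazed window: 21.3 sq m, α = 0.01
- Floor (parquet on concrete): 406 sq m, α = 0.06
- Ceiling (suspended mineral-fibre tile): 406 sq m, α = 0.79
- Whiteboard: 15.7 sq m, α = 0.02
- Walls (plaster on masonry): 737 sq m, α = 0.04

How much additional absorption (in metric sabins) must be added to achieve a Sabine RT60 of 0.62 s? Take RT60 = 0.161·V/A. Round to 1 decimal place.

573.8 sabins

A₁ = Σ Sᵢαᵢ = 21.3*0.01 + 406*0.06 + 406*0.79 + 15.7*0.02 + 737*0.04 = 375.107 sabins.
V = 3654 m³. Required absorption A₂ = 0.161 × 3654 / 0.62 = 948.861 sabins.
Shortfall: 948.861 − 375.107 = 573.8 sabins.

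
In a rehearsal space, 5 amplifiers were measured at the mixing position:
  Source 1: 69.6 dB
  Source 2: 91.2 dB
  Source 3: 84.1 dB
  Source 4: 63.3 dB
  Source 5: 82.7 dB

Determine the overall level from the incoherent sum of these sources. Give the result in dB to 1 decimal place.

92.5 dB

Converting to relative power and adding: 10^(69.6/10) + 10^(91.2/10) + 10^(84.1/10) + 10^(63.3/10) + 10^(82.7/10) = 1.773e+09.
L_total = 10·log₁₀(1.773e+09) = 92.5 dB.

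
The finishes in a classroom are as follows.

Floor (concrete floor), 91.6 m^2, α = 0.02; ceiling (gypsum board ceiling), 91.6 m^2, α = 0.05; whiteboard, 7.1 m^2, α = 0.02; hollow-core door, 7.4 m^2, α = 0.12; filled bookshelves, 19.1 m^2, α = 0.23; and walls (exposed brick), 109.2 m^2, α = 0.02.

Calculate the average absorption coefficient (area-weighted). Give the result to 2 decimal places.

0.04

Total surface area S = 326.0 m^2.
Σ(Sᵢαᵢ) = 91.6*0.02 + 91.6*0.05 + 7.1*0.02 + 7.4*0.12 + 19.1*0.23 + 109.2*0.02 = 14.019.
ᾱ = 14.019 / 326.0 = 0.04.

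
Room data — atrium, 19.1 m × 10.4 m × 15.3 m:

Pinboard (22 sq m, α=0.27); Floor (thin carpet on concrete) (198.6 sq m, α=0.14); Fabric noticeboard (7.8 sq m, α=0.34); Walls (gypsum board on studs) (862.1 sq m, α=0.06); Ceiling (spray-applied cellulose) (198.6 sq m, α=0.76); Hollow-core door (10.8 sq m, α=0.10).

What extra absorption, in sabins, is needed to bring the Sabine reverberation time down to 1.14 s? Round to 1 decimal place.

Summing Sᵢαᵢ: 5.940 + 27.804 + 2.652 + 51.726 + 150.936 + 1.080 → A₁ = 240.138 sabins.
Target A₂ = 0.161·3039.192/1.14 = 429.219 sabins (V = 3039.192 m³).
Shortfall: 429.219 − 240.138 = 189.1 sabins.

189.1 sabins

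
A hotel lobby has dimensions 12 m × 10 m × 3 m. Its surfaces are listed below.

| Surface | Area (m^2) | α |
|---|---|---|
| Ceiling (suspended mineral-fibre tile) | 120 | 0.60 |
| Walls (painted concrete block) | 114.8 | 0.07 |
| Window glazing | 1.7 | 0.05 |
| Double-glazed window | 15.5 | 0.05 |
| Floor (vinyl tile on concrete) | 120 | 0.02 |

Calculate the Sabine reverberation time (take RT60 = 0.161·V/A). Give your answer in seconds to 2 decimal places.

0.70 s

Total absorption A = 120·0.60 + 114.8·0.07 + 1.7·0.05 + 15.5·0.05 + 120·0.02
  = 72.000 + 8.036 + 0.085 + 0.775 + 2.400 = 83.296 m^2 sabins.
V = 12·10·3 = 360 m³.
Sabine: RT60 = 0.161 × 360 / 83.296 = 0.70 s.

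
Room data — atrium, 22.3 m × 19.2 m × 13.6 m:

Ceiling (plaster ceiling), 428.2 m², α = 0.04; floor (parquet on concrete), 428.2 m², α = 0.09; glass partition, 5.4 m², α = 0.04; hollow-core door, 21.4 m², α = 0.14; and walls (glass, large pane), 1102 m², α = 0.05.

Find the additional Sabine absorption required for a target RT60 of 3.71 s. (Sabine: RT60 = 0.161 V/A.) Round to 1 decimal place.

138.7 sabins

Equivalent absorption area: A₁ = 428.2*0.04 + 428.2*0.09 + 5.4*0.04 + 21.4*0.14 + 1102*0.05 = 113.978 m².
V = 5822.976 m³. Required absorption A₂ = 0.161 × 5822.976 / 3.71 = 252.695 sabins.
Shortfall: 252.695 − 113.978 = 138.7 sabins.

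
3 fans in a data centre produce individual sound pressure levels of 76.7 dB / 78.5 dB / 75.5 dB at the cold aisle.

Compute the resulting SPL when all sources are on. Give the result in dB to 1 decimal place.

81.8 dB

Sum in the linear (power) domain: Σ 10^(Lᵢ/10) = 10^(76.7/10) + 10^(78.5/10) + 10^(75.5/10) = 1.53e+08.
Combined level = 10 log₁₀(1.53e+08) = 81.8 dB.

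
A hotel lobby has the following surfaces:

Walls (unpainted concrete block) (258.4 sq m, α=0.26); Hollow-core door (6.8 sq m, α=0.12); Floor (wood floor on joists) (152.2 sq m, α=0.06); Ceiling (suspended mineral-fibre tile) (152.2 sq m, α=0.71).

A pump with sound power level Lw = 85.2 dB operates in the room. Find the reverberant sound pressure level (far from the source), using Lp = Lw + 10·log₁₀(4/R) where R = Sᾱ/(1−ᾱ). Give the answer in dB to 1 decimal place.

66.8 dB

Σ(Sᵢαᵢ) = 258.4·0.26 + 6.8·0.12 + 152.2·0.06 + 152.2·0.71 = 185.194; total area S = 569.6 sq m.
ᾱ = 0.3251, so room constant R = A/(1−ᾱ) = 274.402 sq m.
Lp = 85.2 + 10·log₁₀(4/274.402) = 85.2 + (-18.36) = 66.8 dB.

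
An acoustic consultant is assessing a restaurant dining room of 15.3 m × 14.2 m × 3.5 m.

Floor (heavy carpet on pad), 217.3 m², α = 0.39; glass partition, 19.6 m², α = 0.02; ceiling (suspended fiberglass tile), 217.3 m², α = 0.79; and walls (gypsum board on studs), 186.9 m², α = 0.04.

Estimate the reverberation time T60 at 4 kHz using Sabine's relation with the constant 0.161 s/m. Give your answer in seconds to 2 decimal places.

0.46 s

Summing Sᵢαᵢ: 84.747 + 0.392 + 171.667 + 7.476 → A = 264.282 sabins.
Room volume: 760.41 m³.
T = 0.161 V/A = 0.161·760.41/264.282 = 0.46 s.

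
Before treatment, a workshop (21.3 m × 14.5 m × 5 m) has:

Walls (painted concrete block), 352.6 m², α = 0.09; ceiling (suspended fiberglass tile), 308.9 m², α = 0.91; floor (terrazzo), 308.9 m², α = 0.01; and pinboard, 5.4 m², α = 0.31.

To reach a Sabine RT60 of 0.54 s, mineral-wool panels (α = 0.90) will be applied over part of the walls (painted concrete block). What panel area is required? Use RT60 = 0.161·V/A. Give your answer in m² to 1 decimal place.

176.3

Equivalent absorption area: A₁ = 352.6·0.09 + 308.9·0.91 + 308.9·0.01 + 5.4·0.31 = 317.596 m².
Required A₂ = 0.161·1544.25/0.54 = 460.415 sabins.
ΔA needed = 460.415 − 317.596 = 142.819 sabins.
Each m² of panel replacing the walls (painted concrete block) adds (0.90 − 0.09) = 0.81 sabins.
Area = ΔA/Δα = 142.819/0.81 = 176.3 m².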